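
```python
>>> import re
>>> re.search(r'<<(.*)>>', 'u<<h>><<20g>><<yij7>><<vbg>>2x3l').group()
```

'<<h>><<20g>><<yij7>><<vbg>>'

`re.search` scans for the first position where the pattern succeeds.
The match spans [1:28] → '<<h>><<20g>><<yij7>><<vbg>>'.
Captured: group 1 = 'h>><<20g>><<yij7>><<vbg'.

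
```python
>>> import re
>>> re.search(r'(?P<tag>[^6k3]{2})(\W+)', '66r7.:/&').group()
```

'r7.:/&'

The pattern matches exactly 2 of any character except [6k3] (captured as 'tag'); then one or more of a non-word character (captured).
`re.search` tries every starting position until one works.
The match spans [2:8] → 'r7.:/&'.
Captured: group 1 = 'r7', group 2 = '.:/&'.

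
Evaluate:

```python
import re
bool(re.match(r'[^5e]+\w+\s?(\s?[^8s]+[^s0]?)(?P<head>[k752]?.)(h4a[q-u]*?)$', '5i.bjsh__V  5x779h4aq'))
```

`re.match` won't scan ahead — the pattern has to work from the very first character.
Here the pattern fails at index 0, so the call returns None, and `bool(None)` is False.

False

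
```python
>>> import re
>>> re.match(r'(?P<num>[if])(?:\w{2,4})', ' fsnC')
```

With `match`, the pattern is implicitly anchored at the beginning.
Here the pattern fails at index 0, so the call returns None.

None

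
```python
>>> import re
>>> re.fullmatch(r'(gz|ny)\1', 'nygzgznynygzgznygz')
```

None

`re.fullmatch` requires the pattern to consume the entire string.
Here the string isn't matched end-to-end, so the call returns None.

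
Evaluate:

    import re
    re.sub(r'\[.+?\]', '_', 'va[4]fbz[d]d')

Lazy quantifiers expand one character at a time until the remainder of the pattern can match.
Matches: at [2:5] → '[4]'; at [8:11] → '[d]'.
`sub` substitutes '_' at each match site.

'va_fbz_d'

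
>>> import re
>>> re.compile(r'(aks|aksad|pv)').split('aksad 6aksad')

['', 'aks', 'ad 6', 'aks', 'ad']

Alternation tries branches left to right and keeps the first one that lets the overall match succeed at that position.
The group in the pattern means `split` returns the separators' captures alongside the pieces.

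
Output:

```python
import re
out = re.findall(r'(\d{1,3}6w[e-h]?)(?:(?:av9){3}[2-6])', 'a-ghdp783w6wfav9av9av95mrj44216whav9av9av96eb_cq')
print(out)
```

['4216wh']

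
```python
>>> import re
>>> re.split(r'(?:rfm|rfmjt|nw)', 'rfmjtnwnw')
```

The regex engine tests alternatives in the order written; an earlier branch that matches wins even if a later one would match more.
The string is cut at each match, leaving 4 pieces.

['', 'jt', '', '']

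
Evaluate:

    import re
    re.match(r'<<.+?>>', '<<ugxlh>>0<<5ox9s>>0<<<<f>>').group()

`re.match` won't scan ahead — the pattern has to work from the very first character.
The match spans [0:9] → '<<ugxlh>>'.

'<<ugxlh>>'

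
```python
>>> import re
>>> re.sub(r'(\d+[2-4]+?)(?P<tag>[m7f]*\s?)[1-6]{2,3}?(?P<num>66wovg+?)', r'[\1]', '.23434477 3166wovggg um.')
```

A `+?`/`*?`/`{m,n}?` starts at its minimum and grows only as far as needed for what follows to match.
The replacement refers to a captured group, so each match is rewritten using its own captured text.

'.[234344]gg um.'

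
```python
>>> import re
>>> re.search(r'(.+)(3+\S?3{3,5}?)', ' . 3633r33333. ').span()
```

The pattern matches one or more of any character (captured); then one or more of a literal '3', then optionally a non-whitespace character, then 3 to 5 of a literal '3' (lazy) (captured).
`re.search` tries every starting position until one works.
The match spans [0:13] → ' . 3633r33333'.
Captured: group 1 = ' . 3633r3', group 2 = '3333'.

(0, 13)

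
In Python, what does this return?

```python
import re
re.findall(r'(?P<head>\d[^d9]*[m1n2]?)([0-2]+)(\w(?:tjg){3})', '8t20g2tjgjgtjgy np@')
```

[]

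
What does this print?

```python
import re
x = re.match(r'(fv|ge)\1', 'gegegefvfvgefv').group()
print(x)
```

gege

After group 1 captures some text, `\1` only succeeds where that same text appears again.
`re.match` won't scan ahead — the pattern has to work from the very first character.
The match spans [0:4] → 'gege'.
Captured: group 1 = 'ge'.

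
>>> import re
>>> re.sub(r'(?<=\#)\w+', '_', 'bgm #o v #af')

'bgm #_ v #_'

The lookaround is zero-width — it requires the adjacent text to match without consuming it, so the asserted text isn't part of the match.
Each match is replaced by '_'.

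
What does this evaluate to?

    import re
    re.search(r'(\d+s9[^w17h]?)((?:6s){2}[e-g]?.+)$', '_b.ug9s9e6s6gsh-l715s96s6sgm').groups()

The match spans [17:28] → '715s96s6sgm'.
Captured: group 1 = '715s9', group 2 = '6s6sgm'.

('715s9', '6s6sgm')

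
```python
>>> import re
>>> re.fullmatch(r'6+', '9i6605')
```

None

The pattern matches one or more of a literal '6'.
`fullmatch` succeeds only if the pattern covers the string from start to end.
Here the pattern can't cover the whole string, so the call returns None.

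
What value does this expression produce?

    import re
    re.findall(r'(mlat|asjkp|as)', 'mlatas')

['mlat', 'as']

With a single group, `findall` returns only what that group captured — 2 items.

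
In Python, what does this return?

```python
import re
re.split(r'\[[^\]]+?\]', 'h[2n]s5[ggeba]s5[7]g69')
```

Matches to split on: at [1:5] → '[2n]'; at [7:14] → '[ggeba]'; at [16:19] → '[7]'.
The string is cut at each match, leaving 4 pieces.

['h', 's5', 's5', 'g69']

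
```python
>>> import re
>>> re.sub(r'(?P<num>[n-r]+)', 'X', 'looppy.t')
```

'lXy.t'

Pattern: one or more of a character in [n-r] (captured as 'num').
Matches: at [1:5] → 'oopp'.
`sub` substitutes 'X' at each match site.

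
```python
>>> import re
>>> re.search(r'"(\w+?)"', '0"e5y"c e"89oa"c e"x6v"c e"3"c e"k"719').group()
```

'"e5y"'

The match spans [1:6] → '"e5y"'.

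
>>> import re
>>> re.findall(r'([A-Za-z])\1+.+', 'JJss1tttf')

['J']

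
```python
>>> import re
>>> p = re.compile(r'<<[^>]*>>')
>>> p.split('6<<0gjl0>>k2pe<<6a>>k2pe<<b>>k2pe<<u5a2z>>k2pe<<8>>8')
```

Matches to split on: at [1:10] → '<<0gjl0>>'; at [14:20] → '<<6a>>'; at [24:29] → '<<b>>'; at [33:42] → '<<u5a2z>>'; at [46:51] → '<<8>>'.
Each match becomes a cut point; 6 segments remain.

['6', 'k2pe', 'k2pe', 'k2pe', 'k2pe', '8']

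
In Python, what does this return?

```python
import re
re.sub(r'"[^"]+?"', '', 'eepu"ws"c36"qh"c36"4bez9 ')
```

Matches: at [4:8] → '"ws"'; at [11:15] → '"qh"'.
Each match is replaced by ''.

'eepuc36c36"4bez9 '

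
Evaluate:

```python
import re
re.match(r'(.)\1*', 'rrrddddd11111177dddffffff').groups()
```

`\1` has to match the exact text group 1 already captured.
`re.match` won't scan ahead — the pattern has to work from the very first character.
The match spans [0:3] → 'rrr'.
Captured: group 1 = 'r'.

('r',)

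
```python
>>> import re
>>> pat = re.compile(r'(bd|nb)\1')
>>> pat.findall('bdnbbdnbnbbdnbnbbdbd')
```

['nb', 'nb', 'bd']

`\1` is not a pattern — it's the concrete string captured by group 1, re-applied verbatim.
One capturing group, so `findall` returns just the captured substring from each match — 3 in all.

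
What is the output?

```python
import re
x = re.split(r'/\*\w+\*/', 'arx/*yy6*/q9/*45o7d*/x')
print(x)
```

['arx', 'q9', 'x']

Matches to split on: at [3:10] → '/*yy6*/'; at [12:21] → '/*45o7d*/'.
Each match becomes a cut point; 3 segments remain.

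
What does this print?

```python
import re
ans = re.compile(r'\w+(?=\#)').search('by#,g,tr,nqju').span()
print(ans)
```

The positive lookaround only admits positions where the adjacent text matches; those characters stay outside the span.
Unlike `match`, `search` isn't anchored — it looks for the pattern anywhere in the string.
The match spans [0:2] → 'by'.

(0, 2)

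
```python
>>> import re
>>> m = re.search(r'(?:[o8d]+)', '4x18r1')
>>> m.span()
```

(3, 4)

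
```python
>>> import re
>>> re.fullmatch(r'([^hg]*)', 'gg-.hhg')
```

This matches zero or more of any character except [hg] (captured).
`re.fullmatch` requires the pattern to consume the entire string.
Here there's no way to consume every character, so the call returns None.

None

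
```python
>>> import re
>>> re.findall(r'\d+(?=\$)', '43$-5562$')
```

['43', '5562']

Lookahead/lookbehind check context without consuming it, so the matched span excludes the asserted characters.
No capturing groups, so `findall` returns the 2 full match strings.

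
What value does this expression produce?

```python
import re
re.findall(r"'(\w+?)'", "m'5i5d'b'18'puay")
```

Scanning left to right: at [1:7] match "'5i5d'", group 1 = '5i5d'; at [8:12] match "'18'", group 1 = '18'.
One capturing group, so `findall` returns just the captured substring from each match — 2 in all.

['5i5d', '18']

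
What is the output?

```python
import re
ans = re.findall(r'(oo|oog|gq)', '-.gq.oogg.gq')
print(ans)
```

Branches in `(...|...)` are attempted left-to-right; the first branch that allows the whole pattern to succeed is taken.
One capturing group, so `findall` returns just the captured substring from each match — 3 in all.

['gq', 'oo', 'gq']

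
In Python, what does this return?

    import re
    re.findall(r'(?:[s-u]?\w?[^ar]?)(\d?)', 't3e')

['', '']

Pattern: optionally a character in [s-u], then optionally a word character, then optionally any character except [ar] (non-capturing group); then optionally a digit (captured).
Matches: at [0:3] match 't3e', group 1 = ''; at [3:3] match '', group 1 = ''.
`findall` collects group 1 from each match (2 total).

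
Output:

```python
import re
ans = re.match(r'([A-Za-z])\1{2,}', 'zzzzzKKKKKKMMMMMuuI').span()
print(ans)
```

`\1` has to match the exact text group 1 already captured.
With `match`, the pattern is implicitly anchored at the beginning.
The match spans [0:5] → 'zzzzz'.
Captured: group 1 = 'z'.

(0, 5)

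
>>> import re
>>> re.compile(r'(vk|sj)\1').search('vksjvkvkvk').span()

(4, 8)

`\1` is not a pattern — it's the concrete string captured by group 1, re-applied verbatim.
`search` walks the string left to right and returns the first match it finds.
The match spans [4:8] → 'vkvk'.
Captured: group 1 = 'vk'.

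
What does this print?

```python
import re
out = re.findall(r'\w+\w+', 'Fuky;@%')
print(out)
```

The pattern matches one or more of a word character; then one or more of a word character.
Walking the string: at [0:4] → 'Fuky'.
No capturing groups, so `findall` returns the 1 full match string.

['Fuky']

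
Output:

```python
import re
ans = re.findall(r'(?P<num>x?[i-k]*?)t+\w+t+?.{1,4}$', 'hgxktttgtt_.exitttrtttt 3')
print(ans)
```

`findall` collects group 1 from the one match (1 total).

['xi']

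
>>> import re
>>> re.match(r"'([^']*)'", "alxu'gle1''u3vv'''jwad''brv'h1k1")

None

With `match`, the pattern is implicitly anchored at the beginning.
Here the pattern fails at index 0, so the call returns None.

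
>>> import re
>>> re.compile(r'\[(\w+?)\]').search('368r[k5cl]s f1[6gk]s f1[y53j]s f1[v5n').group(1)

'k5cl'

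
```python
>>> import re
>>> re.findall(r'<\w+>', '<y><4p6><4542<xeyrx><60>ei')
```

['<y>', '<4p6>', '<xeyrx>', '<60>']

No capturing groups, so `findall` returns the 4 full match strings.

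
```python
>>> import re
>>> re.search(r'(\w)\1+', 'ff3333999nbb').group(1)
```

'f'

The match spans [0:2] → 'ff'.
Captured: group 1 = 'f'.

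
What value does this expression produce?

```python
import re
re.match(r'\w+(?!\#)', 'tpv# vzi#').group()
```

'tp'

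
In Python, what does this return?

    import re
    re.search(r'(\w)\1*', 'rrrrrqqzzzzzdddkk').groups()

A backreference is literal: `\1` must see the identical characters the first group matched.
`search` walks the string left to right and returns the first match it finds.
The match spans [0:5] → 'rrrrr'.
Captured: group 1 = 'r'.

('r',)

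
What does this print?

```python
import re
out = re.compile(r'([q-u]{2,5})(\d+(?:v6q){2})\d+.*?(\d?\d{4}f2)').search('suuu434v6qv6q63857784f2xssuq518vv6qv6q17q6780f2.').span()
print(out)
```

(0, 47)

The pattern matches 2 to 5 of a character in [q-u] (captured); then one or more of a digit, then the literal 'v6q' repeated 2 times (captured); then one or more of a digit, then zero or more of any character (lazy); then optionally a digit, then exactly 4 of a digit, then the literal 'f2' (captured).
`re.search` tries every starting position until one works.
The match spans [0:47] → 'suuu434v6qv6q63857784f2xssuq518vv6qv6q17q6780f2'.
Captured: group 1 = 'suuu', group 2 = '434v6qv6q', group 3 = '6780f2'.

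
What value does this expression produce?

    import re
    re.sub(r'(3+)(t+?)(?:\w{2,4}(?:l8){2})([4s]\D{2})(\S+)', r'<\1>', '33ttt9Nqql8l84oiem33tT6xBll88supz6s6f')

'<33>'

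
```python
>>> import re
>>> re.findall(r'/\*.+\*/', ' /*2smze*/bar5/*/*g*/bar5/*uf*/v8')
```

Scanning left to right: at [1:31] → '/*2smze*/bar5/*/*g*/bar5/*uf*/'.
Since nothing is captured, `findall` lists the 1 matched substring directly.

['/*2smze*/bar5/*/*g*/bar5/*uf*/']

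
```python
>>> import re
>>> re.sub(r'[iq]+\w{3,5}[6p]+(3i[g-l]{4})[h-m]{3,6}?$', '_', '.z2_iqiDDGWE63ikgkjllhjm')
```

'.z2__'

Each match is replaced by '_'.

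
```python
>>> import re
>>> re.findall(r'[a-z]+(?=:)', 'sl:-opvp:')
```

The positive lookaround only admits positions where the adjacent text matches; those characters stay outside the span.
No capturing groups, so `findall` returns the 2 full match strings.

['sl', 'opvp']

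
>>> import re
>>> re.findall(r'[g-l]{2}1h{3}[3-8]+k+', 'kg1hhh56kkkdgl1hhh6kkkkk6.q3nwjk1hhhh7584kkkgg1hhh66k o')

This matches exactly 2 of a character in [g-l], then a literal '1', then exactly 3 of the literal 'h'; then one or more of a character in [3-8], then one or more of the literal 'k'.
Matches: at [0:11] → 'kg1hhh56kkk'; at [12:24] → 'gl1hhh6kkkkk'; at [44:53] → 'gg1hhh66k'.
With no groups in the pattern, `findall` gives back each whole match — 3 here.

['kg1hhh56kkk', 'gl1hhh6kkkkk', 'gg1hhh66k']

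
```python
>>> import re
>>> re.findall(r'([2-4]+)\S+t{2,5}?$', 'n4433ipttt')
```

Because there's exactly one group, `findall` drops the full match and keeps group 1 from the one hit.

['4433']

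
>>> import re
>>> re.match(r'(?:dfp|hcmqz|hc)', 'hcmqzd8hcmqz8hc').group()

'hcmqz'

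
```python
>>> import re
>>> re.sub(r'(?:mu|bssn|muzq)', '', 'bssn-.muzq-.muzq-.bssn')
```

'-.zq-.zq-.'

Alternation tries branches left to right and keeps the first one that lets the overall match succeed at that position.
Matches: at [0:4] → 'bssn'; at [6:8] → 'mu'; at [12:14] → 'mu'; at [18:22] → 'bssn'.
Every occurrence is swapped for ''.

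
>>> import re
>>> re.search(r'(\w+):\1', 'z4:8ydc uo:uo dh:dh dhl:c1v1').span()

(8, 13)

The backreference `\1` re-matches whatever the first group consumed, character for character.
`search` walks the string left to right and returns the first match it finds.
The match spans [8:13] → 'uo:uo'.
Captured: group 1 = 'uo'.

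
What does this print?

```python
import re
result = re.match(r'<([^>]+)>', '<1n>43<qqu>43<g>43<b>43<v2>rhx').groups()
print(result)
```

('1n',)

The match spans [0:4] → '<1n>'.
Captured: group 1 = '1n'.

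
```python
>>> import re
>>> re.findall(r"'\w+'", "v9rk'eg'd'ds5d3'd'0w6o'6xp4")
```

Scanning left to right: at [4:8] → "'eg'"; at [9:16] → "'ds5d3'"; at [17:23] → "'0w6o'".
`findall` yields the raw match text (3 of them) because the pattern has no groups.

["'eg'", "'ds5d3'", "'0w6o'"]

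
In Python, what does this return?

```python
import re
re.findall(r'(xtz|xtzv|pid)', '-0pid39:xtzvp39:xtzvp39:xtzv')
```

['pid', 'xtz', 'xtz', 'xtz']

Alternation tries branches left to right and keeps the first one that lets the overall match succeed at that position.
Matches: at [2:5] match 'pid', group 1 = 'pid'; at [8:11] match 'xtz', group 1 = 'xtz'; at [16:19] match 'xtz', group 1 = 'xtz'; at [24:27] match 'xtz', group 1 = 'xtz'.
With a single group, `findall` returns only what that group captured — 4 items.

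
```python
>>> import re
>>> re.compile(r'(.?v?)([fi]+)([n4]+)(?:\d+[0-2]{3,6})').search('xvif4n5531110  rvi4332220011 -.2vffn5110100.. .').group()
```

Pattern: optionally any character, then optionally a literal 'v' (captured); then one or more of one of [fi] (captured); then one or more of one of [n4] (captured); then one or more of a digit, then 3 to 6 of a character in [0-2] (non-capturing group).
Unlike `match`, `search` isn't anchored — it looks for the pattern anywhere in the string.
The match spans [0:13] → 'xvif4n5531110'.
Captured: group 1 = 'xv', group 2 = 'if', group 3 = '4n'.

'xvif4n5531110'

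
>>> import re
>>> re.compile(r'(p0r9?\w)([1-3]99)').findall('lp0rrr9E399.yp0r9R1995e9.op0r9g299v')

[('p0r9R', '199'), ('p0r9g', '299')]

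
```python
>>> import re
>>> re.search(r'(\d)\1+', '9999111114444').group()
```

'9999'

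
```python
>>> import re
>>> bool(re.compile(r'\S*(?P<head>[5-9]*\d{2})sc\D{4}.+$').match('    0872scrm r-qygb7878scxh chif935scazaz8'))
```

False

This matches zero or more of a non-whitespace character; then zero or more of a character in [5-9], then exactly 2 of a digit (captured as 'head'); then the literal 'sc', then exactly 4 of a non-digit, then one or more of any character; then anchored at the end.
With `match`, the pattern is implicitly anchored at the beginning.
Here position 0 doesn't satisfy it, so the call returns None, and `bool(None)` is False.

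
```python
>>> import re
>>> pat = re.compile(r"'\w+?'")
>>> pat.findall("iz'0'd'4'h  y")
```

["'0'", "'4'"]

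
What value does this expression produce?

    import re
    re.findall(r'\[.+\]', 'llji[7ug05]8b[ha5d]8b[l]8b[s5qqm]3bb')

['[7ug05]8b[ha5d]8b[l]8b[s5qqm]']

No capturing groups, so `findall` returns the 1 full match string.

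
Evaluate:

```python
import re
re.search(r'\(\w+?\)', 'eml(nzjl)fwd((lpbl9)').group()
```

'(nzjl)'

`re.search` scans for the first position where the pattern succeeds.
The match spans [3:9] → '(nzjl)'.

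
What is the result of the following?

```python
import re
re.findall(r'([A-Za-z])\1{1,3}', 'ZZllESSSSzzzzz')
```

['Z', 'l', 'S', 'z']

`\1` is not a pattern — it's the concrete string captured by group 1, re-applied verbatim.
Walking the string: at [0:2] match 'ZZ', group 1 = 'Z'; at [2:4] match 'll', group 1 = 'l'; at [5:9] match 'SSSS', group 1 = 'S'; at [9:13] match 'zzzz', group 1 = 'z'.
With a single group, `findall` returns only what that group captured — 4 items.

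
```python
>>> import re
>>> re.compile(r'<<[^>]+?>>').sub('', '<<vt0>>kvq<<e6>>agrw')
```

Each match is replaced by ''.

'kvqagrw'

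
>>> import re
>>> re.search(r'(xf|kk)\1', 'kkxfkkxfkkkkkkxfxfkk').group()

'kkkk'

A backreference is literal: `\1` must see the identical characters the first group matched.
The match spans [8:12] → 'kkkk'.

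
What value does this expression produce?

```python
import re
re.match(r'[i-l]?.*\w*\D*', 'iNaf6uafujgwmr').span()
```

Pattern: optionally a character in [i-l]; then zero or more of any character, then zero or more of a word character, then zero or more of a non-digit.
`re.match` only tries the pattern at the start of the string.
The match spans [0:14] → 'iNaf6uafujgwmr'.

(0, 14)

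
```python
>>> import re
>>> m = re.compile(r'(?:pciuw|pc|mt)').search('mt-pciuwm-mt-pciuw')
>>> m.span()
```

(0, 2)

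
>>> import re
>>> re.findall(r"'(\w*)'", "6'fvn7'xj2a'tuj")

['fvn7']

Because there's exactly one group, `findall` drops the full match and keeps group 1 from the one hit.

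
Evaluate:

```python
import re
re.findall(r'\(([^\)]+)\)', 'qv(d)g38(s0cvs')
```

['d']

Scanning left to right: at [2:5] match '(d)', group 1 = 'd'.
With a single group, `findall` returns only what that group captured — 1 item.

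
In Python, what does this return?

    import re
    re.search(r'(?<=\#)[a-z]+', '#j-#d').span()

Because the assertion is zero-width, the text it checks is not consumed and won't appear in the result.
`re.search` scans for the first position where the pattern succeeds.
The match spans [1:2] → 'j'.

(1, 2)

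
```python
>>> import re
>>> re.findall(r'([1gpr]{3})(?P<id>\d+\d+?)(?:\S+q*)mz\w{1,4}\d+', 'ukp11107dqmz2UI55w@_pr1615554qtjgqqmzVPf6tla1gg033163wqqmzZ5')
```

[('p11', '107')]

The pattern matches exactly 3 of one of [1gpr] (captured); then one or more of a digit, then one or more of a digit (lazy) (captured as 'id'); then one or more of a non-whitespace character, then zero or more of the literal 'q' (non-capturing group); then the literal 'mz', then 1 to 4 of a word character, then one or more of a digit.
Walking the string: at [2:60] match 'p11107dqmz2UI55w@_pr1615554qtjgqqmzVPf6tla1gg033163wqqmzZ5', groups = ('p11', '107').
Multiple groups make `findall` return tuples — one 2-tuple for the one match.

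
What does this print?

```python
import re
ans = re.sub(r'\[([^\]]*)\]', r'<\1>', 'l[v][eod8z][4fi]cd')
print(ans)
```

l<v><eod8z><4fi>cd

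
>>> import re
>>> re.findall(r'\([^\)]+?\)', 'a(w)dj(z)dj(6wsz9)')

['(w)', '(z)', '(6wsz9)']

Walking the string: at [1:4] → '(w)'; at [6:9] → '(z)'; at [11:18] → '(6wsz9)'.
No capturing groups, so `findall` returns the 3 full match strings.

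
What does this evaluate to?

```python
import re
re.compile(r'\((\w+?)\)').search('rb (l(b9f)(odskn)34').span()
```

The match spans [5:10] → '(b9f)'.

(5, 10)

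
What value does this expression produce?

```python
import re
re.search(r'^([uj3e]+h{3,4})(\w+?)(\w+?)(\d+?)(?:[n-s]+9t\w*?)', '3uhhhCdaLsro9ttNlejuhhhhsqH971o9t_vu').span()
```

(0, 33)

With the lazy modifier that quantifier settles for the fewest repetitions that let the rest of the pattern succeed (the atoms after it are unaffected and can still be greedy).
The match spans [0:33] → '3uhhhCdaLsro9ttNlejuhhhhsqH971o9t'.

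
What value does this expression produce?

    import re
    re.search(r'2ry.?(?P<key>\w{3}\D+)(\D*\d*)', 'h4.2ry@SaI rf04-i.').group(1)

'SaI rf'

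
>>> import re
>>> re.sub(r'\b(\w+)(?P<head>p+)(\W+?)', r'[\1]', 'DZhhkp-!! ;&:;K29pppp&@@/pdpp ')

'[DZhhk]!! ;&:;[K29ppp]@@/[pdp]'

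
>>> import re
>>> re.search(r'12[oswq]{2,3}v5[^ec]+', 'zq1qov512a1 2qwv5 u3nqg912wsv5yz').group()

'12wsv5yz'

The match spans [24:32] → '12wsv5yz'.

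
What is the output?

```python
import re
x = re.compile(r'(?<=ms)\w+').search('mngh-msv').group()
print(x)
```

v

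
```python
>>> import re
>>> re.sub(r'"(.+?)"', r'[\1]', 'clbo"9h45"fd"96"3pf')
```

'clbo[9h45]fd[96]3pf'

With the lazy modifier that quantifier settles for the fewest repetitions that let the rest of the pattern succeed (the atoms after it are unaffected and can still be greedy).
Matches: at [4:10] → '"9h45"'; at [12:16] → '"96"'.
Each match is replaced using the text its own group 1 captured.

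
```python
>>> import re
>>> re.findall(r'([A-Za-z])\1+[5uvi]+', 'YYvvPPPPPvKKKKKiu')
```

['Y', 'P', 'K']

A backreference is literal: `\1` must see the identical characters the first group matched.
`findall` collects group 1 from each match (3 total).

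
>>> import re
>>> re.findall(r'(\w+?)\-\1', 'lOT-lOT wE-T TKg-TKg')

['lOT', 'TKg']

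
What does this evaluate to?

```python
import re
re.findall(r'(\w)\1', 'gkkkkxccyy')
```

['k', 'k', 'c', 'y']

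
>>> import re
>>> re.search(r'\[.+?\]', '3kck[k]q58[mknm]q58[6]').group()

'[k]'

The match spans [4:7] → '[k]'.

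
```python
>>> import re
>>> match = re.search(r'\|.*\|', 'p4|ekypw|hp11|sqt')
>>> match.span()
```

(2, 14)

`search` walks the string left to right and returns the first match it finds.
The match spans [2:14] → '|ekypw|hp11|'.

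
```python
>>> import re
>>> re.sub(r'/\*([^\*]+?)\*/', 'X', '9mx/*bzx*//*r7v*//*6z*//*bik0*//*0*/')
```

Matches: at [3:10] → '/*bzx*/'; at [10:17] → '/*r7v*/'; at [17:23] → '/*6z*/'; at [23:31] → '/*bik0*/'; at [31:36] → '/*0*/'.
Every occurrence is swapped for 'X'.

'9mxXXXXX'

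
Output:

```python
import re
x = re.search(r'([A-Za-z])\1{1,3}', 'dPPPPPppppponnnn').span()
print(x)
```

(1, 5)

After group 1 captures some text, `\1` only succeeds where that same text appears again.
The match spans [1:5] → 'PPPP'.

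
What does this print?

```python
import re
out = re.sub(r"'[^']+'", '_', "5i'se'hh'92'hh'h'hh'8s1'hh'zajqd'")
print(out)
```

Matches: at [2:6] → "'se'"; at [8:12] → "'92'"; at [14:17] → "'h'"; at [19:24] → "'8s1'"; at [26:33] → "'zajqd'".
Every occurrence is swapped for '_'.

5i_hh_hh_hh_hh_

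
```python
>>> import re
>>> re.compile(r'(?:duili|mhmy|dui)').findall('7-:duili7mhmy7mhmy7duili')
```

['duili', 'mhmy', 'mhmy', 'duili']

Alternation isn't longest-match — the leftmost alternative that fits at this position is chosen.
No capturing groups, so `findall` returns the 4 full match strings.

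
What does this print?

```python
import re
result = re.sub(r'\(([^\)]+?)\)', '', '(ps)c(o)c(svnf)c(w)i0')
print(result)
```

ccci0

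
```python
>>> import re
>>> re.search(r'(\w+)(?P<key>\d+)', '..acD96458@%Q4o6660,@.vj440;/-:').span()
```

This matches one or more of a word character (captured); then one or more of a digit (captured as 'key').
`search` walks the string left to right and returns the first match it finds.
The match spans [2:10] → 'acD96458'.
Captured: group 1 = 'acD9645', group 2 = '8'.

(2, 10)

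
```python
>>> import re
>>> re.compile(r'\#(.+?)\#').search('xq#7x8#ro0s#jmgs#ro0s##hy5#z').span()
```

A non-greedy quantifier consumes as few characters as it can — just enough that the remainder of the pattern still matches from where it stops; whatever follows it matches normally.
The match spans [2:7] → '#7x8#'.

(2, 7)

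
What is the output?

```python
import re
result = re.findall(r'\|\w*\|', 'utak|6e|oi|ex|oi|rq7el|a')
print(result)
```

['|6e|', '|ex|', '|rq7el|']

Walking the string: at [4:8] → '|6e|'; at [10:14] → '|ex|'; at [16:23] → '|rq7el|'.
No capturing groups, so `findall` returns the 3 full match strings.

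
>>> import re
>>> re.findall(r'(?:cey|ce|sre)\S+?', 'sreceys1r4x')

['srec']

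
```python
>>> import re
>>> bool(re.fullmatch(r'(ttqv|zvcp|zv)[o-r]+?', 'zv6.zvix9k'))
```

`fullmatch` succeeds only if the pattern covers the string from start to end.
Here the pattern can't cover the whole string, so the call returns None, and `bool(None)` is False.

False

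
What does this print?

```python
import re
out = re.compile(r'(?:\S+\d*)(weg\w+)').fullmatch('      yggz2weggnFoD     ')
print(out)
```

None

Pattern: one or more of a non-whitespace character, then zero or more of a digit (non-capturing group); then the literal 'weg', then one or more of a word character (captured).
For `fullmatch`, every character of the input must be accounted for by the pattern.
Here the string isn't matched end-to-end, so the call returns None.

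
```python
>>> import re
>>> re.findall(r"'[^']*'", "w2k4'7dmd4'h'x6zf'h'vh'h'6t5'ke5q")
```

["'7dmd4'", "'x6zf'", "'vh'", "'6t5'"]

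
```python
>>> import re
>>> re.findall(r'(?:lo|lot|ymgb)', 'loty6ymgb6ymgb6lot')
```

Alternation isn't longest-match — the leftmost alternative that fits at this position is chosen.
Matches: at [0:2] → 'lo'; at [5:9] → 'ymgb'; at [10:14] → 'ymgb'; at [15:17] → 'lo'.
No capturing groups, so `findall` returns the 4 full match strings.

['lo', 'ymgb', 'ymgb', 'lo']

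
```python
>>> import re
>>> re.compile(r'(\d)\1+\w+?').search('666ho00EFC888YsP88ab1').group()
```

'666h'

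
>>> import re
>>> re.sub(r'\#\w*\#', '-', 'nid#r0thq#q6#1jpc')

'nid-q6#1jpc'

Every occurrence is swapped for '-'.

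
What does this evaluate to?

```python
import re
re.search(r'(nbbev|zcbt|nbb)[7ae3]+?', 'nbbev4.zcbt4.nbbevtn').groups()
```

('nbb',)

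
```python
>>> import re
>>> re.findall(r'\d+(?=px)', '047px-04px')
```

['047', '04']

The `(?=…)`/`(?<=…)` assertion just peeks at neighbouring text; it doesn't advance the match position.
Since nothing is captured, `findall` lists the 2 matched substrings directly.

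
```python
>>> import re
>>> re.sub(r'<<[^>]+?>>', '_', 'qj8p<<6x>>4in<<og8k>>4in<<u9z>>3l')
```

'qj8p_4in_4in_3l'

Matches: at [4:10] → '<<6x>>'; at [13:21] → '<<og8k>>'; at [24:31] → '<<u9z>>'.
Every occurrence is swapped for '_'.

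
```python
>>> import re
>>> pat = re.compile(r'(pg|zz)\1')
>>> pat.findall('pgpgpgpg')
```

['pg', 'pg']

A backreference is literal: `\1` must see the identical characters the first group matched.
Walking the string: at [0:4] match 'pgpg', group 1 = 'pg'; at [4:8] match 'pgpg', group 1 = 'pg'.
`findall` collects group 1 from each match (2 total).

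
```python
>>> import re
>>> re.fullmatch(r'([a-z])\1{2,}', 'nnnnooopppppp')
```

None

After group 1 captures some text, `\1` only succeeds where that same text appears again.
`re.fullmatch` requires the pattern to consume the entire string.
Here there's no way to consume every character, so the call returns None.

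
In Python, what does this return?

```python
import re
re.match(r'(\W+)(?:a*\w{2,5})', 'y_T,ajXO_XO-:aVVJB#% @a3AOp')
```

None

Pattern: one or more of a non-word character (captured); then zero or more of a literal 'a', then 2 to 5 of a word character (non-capturing group).
`re.match` won't scan ahead — the pattern has to work from the very first character.
Here the pattern fails at index 0, so the call returns None.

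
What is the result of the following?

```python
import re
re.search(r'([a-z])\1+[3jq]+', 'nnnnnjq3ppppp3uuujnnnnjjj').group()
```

'nnnnnjq3'

The backreference `\1` re-matches whatever the first group consumed, character for character.
`search` walks the string left to right and returns the first match it finds.
The match spans [0:8] → 'nnnnnjq3'.
Captured: group 1 = 'n'.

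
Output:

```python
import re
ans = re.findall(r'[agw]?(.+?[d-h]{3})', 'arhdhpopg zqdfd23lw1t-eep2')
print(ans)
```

`findall` collects group 1 from each match (2 total).

['rhdh', 'popg zqdfd']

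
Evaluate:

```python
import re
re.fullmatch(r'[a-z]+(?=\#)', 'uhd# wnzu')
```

The `(?=…)`/`(?<=…)` assertion just peeks at neighbouring text; it doesn't advance the match position.
`re.fullmatch` requires the pattern to consume the entire string.
Here the string isn't matched end-to-end, so the call returns None.

None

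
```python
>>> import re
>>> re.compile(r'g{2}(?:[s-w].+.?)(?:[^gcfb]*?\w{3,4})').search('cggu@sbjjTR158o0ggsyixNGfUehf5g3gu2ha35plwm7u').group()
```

The match spans [1:45] → 'ggu@sbjjTR158o0ggsyixNGfUehf5g3gu2ha35plwm7u'.

'ggu@sbjjTR158o0ggsyixNGfUehf5g3gu2ha35plwm7u'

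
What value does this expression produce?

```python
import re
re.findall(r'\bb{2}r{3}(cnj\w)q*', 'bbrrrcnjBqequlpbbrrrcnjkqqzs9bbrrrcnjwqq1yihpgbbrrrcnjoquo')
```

['cnjB']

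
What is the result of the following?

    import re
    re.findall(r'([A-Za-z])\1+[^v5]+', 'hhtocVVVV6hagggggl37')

['h']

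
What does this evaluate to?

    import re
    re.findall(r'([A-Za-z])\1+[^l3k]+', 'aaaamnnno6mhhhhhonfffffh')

The backreference `\1` re-matches whatever the first group consumed, character for character.
Walking the string: at [0:24] match 'aaaamnnno6mhhhhhonfffffh', group 1 = 'a'.
With a single group, `findall` returns only what that group captured — 1 item.

['a']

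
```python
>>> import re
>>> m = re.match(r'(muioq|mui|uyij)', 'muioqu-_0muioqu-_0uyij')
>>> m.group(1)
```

The match spans [0:5] → 'muioq'.
Captured: group 1 = 'muioq'.

'muioq'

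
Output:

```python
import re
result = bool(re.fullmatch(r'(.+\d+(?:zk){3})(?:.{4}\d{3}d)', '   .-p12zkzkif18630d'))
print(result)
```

False

This matches one or more of any character, then one or more of a digit, then the literal 'zk' repeated 3 times (captured); then exactly 4 of any character, then exactly 3 of a digit, then the literal 'd' (non-capturing group).
For `fullmatch`, every character of the input must be accounted for by the pattern.
Here the pattern can't cover the whole string, so the call returns None, and `bool(None)` is False.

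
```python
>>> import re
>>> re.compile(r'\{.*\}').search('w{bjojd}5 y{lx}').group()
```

'{bjojd}5 y{lx}'

Unlike `match`, `search` isn't anchored — it looks for the pattern anywhere in the string.
The match spans [1:15] → '{bjojd}5 y{lx}'.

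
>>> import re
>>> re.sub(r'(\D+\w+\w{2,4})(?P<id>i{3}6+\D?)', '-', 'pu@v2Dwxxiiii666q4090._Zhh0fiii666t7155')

Every occurrence is swapped for '-'.

'-4090-7155'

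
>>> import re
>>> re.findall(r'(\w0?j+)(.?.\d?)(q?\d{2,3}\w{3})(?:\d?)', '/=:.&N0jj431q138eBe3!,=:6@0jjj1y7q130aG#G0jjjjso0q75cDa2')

The pattern matches a word character, then optionally a literal '0', then one or more of a literal 'j' (captured); then optionally any character, then any character, then optionally a digit (captured); then optionally a literal 'q', then 2 to 3 of a digit, then exactly 3 of a word character (captured); then optionally a digit (non-capturing group).
Matches: at [5:20] match 'N0jj431q138eBe3', groups = ('N0jj', '431', 'q138eBe'); at [26:39] match '0jjj1y7q130aG', groups = ('0jjj', '1y7', 'q130aG'); at [40:56] match 'G0jjjjso0q75cDa2', groups = ('G0jjjj', 'so0', 'q75cDa').
`findall` packs the 3 group values into a tuple for every match.

[('N0jj', '431', 'q138eBe'), ('0jjj', '1y7', 'q130aG'), ('G0jjjj', 'so0', 'q75cDa')]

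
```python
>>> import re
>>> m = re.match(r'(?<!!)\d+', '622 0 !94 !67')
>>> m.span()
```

(0, 3)

`(?!…)`/`(?<!…)` only lets a position through if the neighbouring text does NOT match; no characters are consumed.
`re.match` only tries the pattern at the start of the string.
The match spans [0:3] → '622'.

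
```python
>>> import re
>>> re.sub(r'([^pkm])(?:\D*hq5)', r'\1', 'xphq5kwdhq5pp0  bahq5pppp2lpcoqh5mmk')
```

'xkwpp0pppp2lpcoqh5mmk'

This matches any character except [pkm] (captured); then zero or more of a non-digit, then the literal 'hq5' (non-capturing group).
`\1` in the replacement pulls in group 1's text for each match.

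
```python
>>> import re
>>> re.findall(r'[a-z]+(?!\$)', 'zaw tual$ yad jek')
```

['zaw', 'tua', 'yad', 'jek']

`(?!…)`/`(?<!…)` only lets a position through if the neighbouring text does NOT match; no characters are consumed.
Matches: at [0:3] → 'zaw'; at [4:7] → 'tua'; at [10:13] → 'yad'; at [14:17] → 'jek'.
With no groups in the pattern, `findall` gives back each whole match — 4 here.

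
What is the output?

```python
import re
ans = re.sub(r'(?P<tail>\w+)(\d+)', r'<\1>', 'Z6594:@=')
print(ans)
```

Pattern: one or more of a word character (captured as 'tail'); then one or more of a digit (captured).
The replacement refers to a captured group, so each match is rewritten using its own captured text.

<Z659>:@=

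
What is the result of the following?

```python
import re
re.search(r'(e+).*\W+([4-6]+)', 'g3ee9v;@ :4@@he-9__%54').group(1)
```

'ee'

The match spans [2:22] → 'ee9v;@ :4@@he-9__%54'.
Captured: group 1 = 'ee', group 2 = '54'.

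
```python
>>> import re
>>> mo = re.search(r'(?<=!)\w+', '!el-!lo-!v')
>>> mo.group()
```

'el'

The `(?=…)`/`(?<=…)` assertion just peeks at neighbouring text; it doesn't advance the match position.
`re.search` scans for the first position where the pattern succeeds.
The match spans [1:3] → 'el'.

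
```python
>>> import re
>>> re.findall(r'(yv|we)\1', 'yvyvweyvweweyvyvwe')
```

['yv', 'we', 'yv']

After group 1 captures some text, `\1` only succeeds where that same text appears again.
One capturing group, so `findall` returns just the captured substring from each match — 3 in all.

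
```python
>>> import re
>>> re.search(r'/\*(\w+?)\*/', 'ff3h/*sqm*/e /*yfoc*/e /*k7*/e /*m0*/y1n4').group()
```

'/*sqm*/'

`re.search` tries every starting position until one works.
The match spans [4:11] → '/*sqm*/'.
Captured: group 1 = 'sqm'.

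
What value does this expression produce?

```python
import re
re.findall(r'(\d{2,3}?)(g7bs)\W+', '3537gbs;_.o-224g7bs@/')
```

[('224', 'g7bs')]

Multiple groups make `findall` return tuples — one 2-tuple for the one match.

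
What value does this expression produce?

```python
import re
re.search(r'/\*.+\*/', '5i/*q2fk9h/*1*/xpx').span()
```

`re.search` scans for the first position where the pattern succeeds.
The match spans [2:15] → '/*q2fk9h/*1*/'.

(2, 15)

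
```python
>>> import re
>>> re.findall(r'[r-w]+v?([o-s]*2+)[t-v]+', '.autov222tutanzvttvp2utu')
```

['222', 'p2']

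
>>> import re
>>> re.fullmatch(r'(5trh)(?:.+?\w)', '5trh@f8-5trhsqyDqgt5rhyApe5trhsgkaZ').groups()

The match spans [0:35] → '5trh@f8-5trhsqyDqgt5rhyApe5trhsgkaZ'.
Captured: group 1 = '5trh'.

('5trh',)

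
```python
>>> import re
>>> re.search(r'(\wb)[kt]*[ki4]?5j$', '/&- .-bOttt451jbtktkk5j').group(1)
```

'jb'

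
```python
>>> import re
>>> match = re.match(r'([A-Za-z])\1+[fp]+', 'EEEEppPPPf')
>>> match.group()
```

'EEEEpp'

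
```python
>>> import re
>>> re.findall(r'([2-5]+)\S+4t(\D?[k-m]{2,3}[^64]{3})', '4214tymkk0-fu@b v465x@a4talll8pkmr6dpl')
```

[('42', 'ymkk0-f'), ('4', 'alll8pk')]

This matches one or more of a character in [2-5] (captured); then one or more of a non-whitespace character, then the literal '4t'; then optionally a non-digit, then 2 to 3 of a character in [k-m], then exactly 3 of any character except [64] (captured).
Walking the string: at [0:12] match '4214tymkk0-f', groups = ('42', 'ymkk0-f'); at [17:32] match '465x@a4talll8pk', groups = ('4', 'alll8pk').
2 groups means each result is a tuple of 2 captured strings — 2 here.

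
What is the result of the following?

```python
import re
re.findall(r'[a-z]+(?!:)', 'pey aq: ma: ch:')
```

A negative assertion filters positions out without eating any characters.
Scanning left to right: at [0:3] → 'pey'; at [4:5] → 'a'; at [8:9] → 'm'; at [12:13] → 'c'.
With no groups in the pattern, `findall` gives back each whole match — 4 here.

['pey', 'a', 'm', 'c']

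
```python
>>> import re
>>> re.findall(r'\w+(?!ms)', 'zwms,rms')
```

['zwms', 'rms']

The negative lookahead/lookbehind blocks any match where the forbidden context is present.
Scanning left to right: at [0:4] → 'zwms'; at [5:8] → 'rms'.
`findall` yields the raw match text (2 of them) because the pattern has no groups.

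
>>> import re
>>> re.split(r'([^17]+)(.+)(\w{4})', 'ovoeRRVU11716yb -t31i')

['', 'ovoeRRVU', '11716yb -', 't31i', '']

This matches one or more of any character except [17] (captured); then one or more of any character (captured); then exactly 4 of a word character (captured).
Matches to split on: at [0:21] → 'ovoeRRVU11716yb -t31i'.
The group in the pattern means `split` returns the separators' captures alongside the pieces.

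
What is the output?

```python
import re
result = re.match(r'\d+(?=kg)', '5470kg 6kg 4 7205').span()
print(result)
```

Because the assertion is zero-width, the text it checks is not consumed and won't appear in the result.
`match` is anchored at position 0; if the pattern doesn't fit there, it returns None.
The match spans [0:4] → '5470'.

(0, 4)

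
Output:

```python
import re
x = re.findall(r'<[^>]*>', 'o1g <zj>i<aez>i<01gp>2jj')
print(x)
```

`findall` yields the raw match text (3 of them) because the pattern has no groups.

['<zj>', '<aez>', '<01gp>']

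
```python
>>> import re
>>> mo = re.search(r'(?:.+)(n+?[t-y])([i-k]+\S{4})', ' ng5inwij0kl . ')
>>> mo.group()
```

This matches one or more of any character (non-capturing group); then one or more of the literal 'n' (lazy), then a character in [t-y] (captured); then one or more of a character in [i-k], then exactly 4 of a non-whitespace character (captured).
Unlike `match`, `search` isn't anchored — it looks for the pattern anywhere in the string.
The match spans [0:12] → ' ng5inwij0kl'.
Captured: group 1 = 'nw', group 2 = 'ij0kl'.

' ng5inwij0kl'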